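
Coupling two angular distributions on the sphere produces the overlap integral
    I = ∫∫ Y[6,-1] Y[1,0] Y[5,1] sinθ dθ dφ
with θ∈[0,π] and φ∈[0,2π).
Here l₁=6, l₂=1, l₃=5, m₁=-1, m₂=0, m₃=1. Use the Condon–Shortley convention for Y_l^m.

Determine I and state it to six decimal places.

Rules hold: Σm=0, L=12 even, 5≤5≤7.
N = 13·3·11 = 429
Δ = 2!·10!·0!/13! = 1/858
Racah Σ t=1..1: t=1:−1/14400 = -1/14400
⇒ 3j(6 1 5; 0 0 0)² = 6/143, sgn +1
Racah Σ t=1..1: t=1:−1/17280 = -1/17280
⇒ 3j(6 1 5; -1 0 1)² = 35/858, sgn -1
4πI² = N·(3j₀)²·(3jₘ)² = 105/143
I = -1·√(0.734266/4π) = -0.24172507

-0.241725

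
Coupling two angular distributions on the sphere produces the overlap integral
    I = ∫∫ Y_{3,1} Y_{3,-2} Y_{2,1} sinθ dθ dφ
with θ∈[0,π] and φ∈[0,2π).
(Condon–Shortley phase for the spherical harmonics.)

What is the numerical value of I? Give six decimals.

Rules hold: Σm=0, L=8 even, 0≤2≤6.
N = 7·7·5 = 245
Δ = 4!·2!·2!/9! = 1/3780
Racah Σ t=1..3: t=1:−1/24 t=2:+1/4 t=3:−1/24 = 1/6
⇒ 3j(3 3 2; 0 0 0)² = 4/105, sgn +1
Racah Σ t=0..1: t=0:+1/48 t=1:−1/12 = -1/16
⇒ 3j(3 3 2; 1 -2 1)² = 1/28, sgn +1
4πI² = N·(3j₀)²·(3jₘ)² = 1/3
I = +1·√(0.333333/4π) = 0.16286750

0.162868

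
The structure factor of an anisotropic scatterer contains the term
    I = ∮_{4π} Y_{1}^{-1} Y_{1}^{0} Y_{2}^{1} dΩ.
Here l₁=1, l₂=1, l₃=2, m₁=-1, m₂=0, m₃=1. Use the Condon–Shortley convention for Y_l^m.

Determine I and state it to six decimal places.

-0.218510

Checks pass: Σm=0; 4 even; l₃=2∈[0,2].
(2·1+1)(2·1+1)(2·2+1) = 45
Δ: 0! 2! 2! / 5! → 1/30
sum: t=0:+1/1 = 1/1
3j²(1 1 2; 0 0 0) = Δ·Π!·Σ² = 2/15  (sign +1)
sum: t=0:+1/2 = 1/2
3j²(1 1 2; -1 0 1) = Δ·Π!·Σ² = 1/10  (sign -1)
combine: 4πI² = 45·2/15·1/10 = 3/5
take √, sign -1: I = -0.21850969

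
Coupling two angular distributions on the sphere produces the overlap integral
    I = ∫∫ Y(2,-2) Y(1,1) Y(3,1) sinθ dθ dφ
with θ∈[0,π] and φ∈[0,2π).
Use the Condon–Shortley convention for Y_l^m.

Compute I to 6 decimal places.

-0.082589

Checks pass: Σm=0; 6 even; l₃=3∈[1,3].
(2·2+1)(2·1+1)(2·3+1) = 105
Δ: 0! 4! 2! / 7! → 1/105
sum: t=0:+1/4 = 1/4
3j²(2 1 3; 0 0 0) = Δ·Π!·Σ² = 3/35  (sign -1)
sum: t=0:+1/48 = 1/48
3j²(2 1 3; -2 1 1) = Δ·Π!·Σ² = 1/105  (sign +1)
combine: 4πI² = 105·3/35·1/105 = 3/35
take √, sign -1: I = -0.08258890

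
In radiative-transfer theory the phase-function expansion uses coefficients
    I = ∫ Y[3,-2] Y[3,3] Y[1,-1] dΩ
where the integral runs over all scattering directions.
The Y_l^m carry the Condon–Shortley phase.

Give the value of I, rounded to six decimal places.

l₁+l₂+l₃=7 is odd: 3j(l;000)=0 ⇒ I=0

0.000000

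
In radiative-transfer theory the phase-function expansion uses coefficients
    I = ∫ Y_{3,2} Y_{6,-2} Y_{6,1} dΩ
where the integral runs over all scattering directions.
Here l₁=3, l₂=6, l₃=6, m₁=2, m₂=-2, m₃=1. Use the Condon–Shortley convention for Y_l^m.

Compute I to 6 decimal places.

2 − 2 + 1 = 1 ≠ 0: azimuthal integral kills it; I = 0

0.000000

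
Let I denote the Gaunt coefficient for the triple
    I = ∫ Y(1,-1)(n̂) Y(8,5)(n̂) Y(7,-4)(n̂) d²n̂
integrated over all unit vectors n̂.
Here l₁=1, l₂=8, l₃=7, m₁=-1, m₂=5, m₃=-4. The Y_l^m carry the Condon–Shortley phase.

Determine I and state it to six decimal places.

-0.270230

Checks pass: Σm=0; 16 even; l₃=7∈[7,9].
(2·1+1)(2·8+1)(2·7+1) = 765
Δ: 2! 0! 14! / 17! → 1/2040
sum: t=1:−1/25401600 = -1/25401600
3j²(1 8 7; 0 0 0) = Δ·Π!·Σ² = 8/255  (sign +1)
sum: t=2:+1/479001600 = 1/479001600
3j²(1 8 7; -1 5 -4) = Δ·Π!·Σ² = 13/340  (sign -1)
combine: 4πI² = 765·8/255·13/340 = 78/85
take √, sign -1: I = -0.27022959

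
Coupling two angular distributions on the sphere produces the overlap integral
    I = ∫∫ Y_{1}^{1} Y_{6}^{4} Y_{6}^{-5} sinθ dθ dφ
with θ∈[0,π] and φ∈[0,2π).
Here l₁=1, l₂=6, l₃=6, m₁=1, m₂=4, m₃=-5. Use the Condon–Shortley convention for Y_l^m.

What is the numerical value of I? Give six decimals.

L=13 odd ⇒ parity kills the (l;000) factor ⇒ I = 0

0.000000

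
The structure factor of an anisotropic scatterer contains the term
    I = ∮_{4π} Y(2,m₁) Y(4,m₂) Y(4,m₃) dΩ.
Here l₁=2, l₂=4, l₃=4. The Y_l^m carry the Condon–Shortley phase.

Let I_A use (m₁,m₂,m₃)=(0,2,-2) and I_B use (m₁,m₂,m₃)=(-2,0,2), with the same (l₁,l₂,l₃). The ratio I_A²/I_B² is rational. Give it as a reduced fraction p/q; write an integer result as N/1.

16/135

Shared (l₁,l₂,l₃)=(2,4,4): N and (l;000)² cancel in I_A²/I_B².
A: Δ = 2!·2!·6!/11! = 1/13860; Racah Σ t=0..2: t=0:+1/2880 t=1:−1/120 t=2:+1/192 = -1/360; ⇒ 3j(2 4 4; 0 2 -2)² = 16/3465, sgn -1
B: Δ = 2!·2!·6!/11! = 1/13860; Racah Σ t=2..2: t=2:+1/192 = 1/192; ⇒ 3j(2 4 4; -2 0 2)² = 3/77, sgn +1
I_A²/I_B² = (16/3465)/(3/77) = 16/135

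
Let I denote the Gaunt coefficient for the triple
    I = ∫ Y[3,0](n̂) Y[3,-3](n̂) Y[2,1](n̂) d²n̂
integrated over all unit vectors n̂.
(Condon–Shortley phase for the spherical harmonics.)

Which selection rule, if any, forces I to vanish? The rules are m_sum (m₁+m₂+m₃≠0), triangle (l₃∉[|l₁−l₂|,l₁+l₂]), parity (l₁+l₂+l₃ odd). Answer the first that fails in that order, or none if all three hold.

m_sum

Σmᵢ = -2  ✗
l₃∈[|l₁−l₂|,l₁+l₂]=[0,6], have l₃=2
Σlᵢ = 8 ⇒ even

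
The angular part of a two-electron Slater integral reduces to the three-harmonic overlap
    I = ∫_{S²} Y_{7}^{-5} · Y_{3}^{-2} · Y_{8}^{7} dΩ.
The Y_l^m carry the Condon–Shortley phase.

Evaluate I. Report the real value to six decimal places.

-0.191458

Rules hold: Σm=0, L=18 even, 4≤8≤10.
N = 15·7·17 = 1785
Δ = 2!·12!·4!/19! = 1/5290740
Racah Σ t=0..2: t=0:+1/7257600 t=1:−1/2073600 t=2:+1/7257600 = -1/4838400
⇒ 3j(7 3 8; 0 0 0)² = 252/20995, sgn -1
Racah Σ t=0..1: t=0:+1/5748019200 t=1:−1/958003200 = -1/1149603840
⇒ 3j(7 3 8; -5 -2 7)² = 125/5814, sgn +1
4πI² = N·(3j₀)²·(3jₘ)² = 36750/79781
I = -1·√(0.460636/4π) = -0.19145821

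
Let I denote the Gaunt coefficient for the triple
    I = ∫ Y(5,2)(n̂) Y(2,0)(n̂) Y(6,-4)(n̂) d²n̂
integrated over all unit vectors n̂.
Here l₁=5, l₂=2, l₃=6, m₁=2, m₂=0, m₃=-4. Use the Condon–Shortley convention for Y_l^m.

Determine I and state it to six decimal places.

0.000000

m-sum = 2 + 0 − 4 = -2 ≠ 0 ⇒ I = 0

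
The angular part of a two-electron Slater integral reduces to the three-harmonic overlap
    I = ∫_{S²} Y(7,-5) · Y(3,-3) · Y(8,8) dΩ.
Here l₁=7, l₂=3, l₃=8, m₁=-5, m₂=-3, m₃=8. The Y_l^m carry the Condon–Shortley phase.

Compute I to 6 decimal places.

m-sum 0 ✓  L=18 even ✓  4≤8≤10 ✓
Π(2lᵢ+1) = 15×7×17 = 1785
triangle coeff Δ(7,3,8) = 1/5290740
Σ_t [0,2]: t=0:+1/7257600 t=1:−1/2073600 t=2:+1/7257600 = -1/4838400
(3j)²=252/20995 [(7 3 8; 0 0 0)], sign=-1
Σ_t [0,0]: t=0:+1/22992076800 = 1/22992076800
(3j)²=5/969 [(7 3 8; -5 -3 8)], sign=+1
⇒ 4πI² = 8820/79781
I = (-1)√(8820/79781/(4π)) = -0.09379499

-0.093795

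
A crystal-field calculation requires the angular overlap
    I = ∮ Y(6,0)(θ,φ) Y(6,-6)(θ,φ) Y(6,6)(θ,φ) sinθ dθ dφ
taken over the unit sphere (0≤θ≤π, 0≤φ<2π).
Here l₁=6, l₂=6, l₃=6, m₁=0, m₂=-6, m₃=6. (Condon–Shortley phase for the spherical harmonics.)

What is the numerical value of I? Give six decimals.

Rules hold: Σm=0, L=18 even, 0≤6≤12.
N = 13·13·13 = 2197
Δ = 6!·6!·6!/19! = 1/325909584
Racah Σ t=0..6: t=0:+1/373248000 t=1:−1/1728000 t=2:+1/110592 t=3:−1/46656 t=4:+1/110592 t=5:−1/1728000 t=6:+1/373248000 = -7/1555200
⇒ 3j(6 6 6; 0 0 0)² = 400/46189, sgn -1
Racah Σ t=0..0: t=0:+1/373248000 = 1/373248000
⇒ 3j(6 6 6; 0 -6 6)² = 11/4199, sgn +1
4πI² = N·(3j₀)²·(3jₘ)² = 5200/104329
I = -1·√(0.0498423/4π) = -0.06297878

-0.062979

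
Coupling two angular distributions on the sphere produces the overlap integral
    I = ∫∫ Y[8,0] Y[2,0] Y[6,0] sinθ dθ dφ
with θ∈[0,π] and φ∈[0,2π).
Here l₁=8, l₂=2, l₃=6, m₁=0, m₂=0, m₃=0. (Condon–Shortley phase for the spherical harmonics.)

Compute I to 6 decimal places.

0.237614

m-sum 0 ✓  L=16 even ✓  6≤6≤10 ✓
Π(2lᵢ+1) = 17×5×13 = 1105
triangle coeff Δ(8,2,6) = 1/30940
Σ_t [2,2]: t=2:+1/2073600 = 1/2073600
(3j)²=28/1105 [(8 2 6; 0 0 0)], sign=+1
(m-triple is (0,0,0) — same symbol as above.)
⇒ 4πI² = 784/1105
I = (+1)√(784/1105/(4π)) = 0.23761396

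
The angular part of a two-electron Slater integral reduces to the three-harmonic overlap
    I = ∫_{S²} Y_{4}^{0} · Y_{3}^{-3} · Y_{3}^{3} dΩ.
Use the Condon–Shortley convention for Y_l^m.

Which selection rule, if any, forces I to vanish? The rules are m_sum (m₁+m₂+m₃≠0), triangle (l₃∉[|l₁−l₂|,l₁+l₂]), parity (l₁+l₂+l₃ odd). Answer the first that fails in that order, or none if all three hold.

none

azimuthal sum: 0 − 3 + 3 = 0  ✓
1 ≤ 3 ≤ 7 (triangle on l)  ✓
L = 4 + 3 + 3 = 10 (even)  ✓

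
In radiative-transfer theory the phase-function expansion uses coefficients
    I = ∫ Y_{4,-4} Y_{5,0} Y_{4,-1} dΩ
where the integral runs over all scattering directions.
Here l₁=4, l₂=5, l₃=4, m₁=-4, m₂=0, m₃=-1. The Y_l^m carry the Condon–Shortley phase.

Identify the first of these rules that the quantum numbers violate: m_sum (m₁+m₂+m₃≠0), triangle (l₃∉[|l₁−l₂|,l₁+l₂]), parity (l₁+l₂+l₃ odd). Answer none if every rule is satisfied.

m_sum

Σmᵢ = -5  ✗
l₃∈[|l₁−l₂|,l₁+l₂]=[1,9], have l₃=4
Σlᵢ = 13 ⇒ odd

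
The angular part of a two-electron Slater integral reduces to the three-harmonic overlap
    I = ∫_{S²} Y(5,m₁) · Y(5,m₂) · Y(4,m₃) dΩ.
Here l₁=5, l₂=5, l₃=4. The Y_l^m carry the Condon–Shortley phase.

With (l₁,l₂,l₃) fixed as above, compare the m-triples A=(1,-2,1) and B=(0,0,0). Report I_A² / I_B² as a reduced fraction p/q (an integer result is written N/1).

l's match ⇒ only the (l;m) 3-j factors differ between A and B.
A: triangle coeff Δ(5,5,4) = 1/3153150; Σ_t [0,3]: t=0:+1/103680 t=1:−1/2880 t=2:+1/1152 t=3:−1/5184 = 7/20736; (3j)²=35/2574 [(5 5 4; 1 -2 1)], sign=-1
B: triangle coeff Δ(5,5,4) = 1/3153150; Σ_t [1,5]: t=1:−1/69120 t=2:+1/1728 t=3:−1/576 t=4:+1/1728 t=5:−1/69120 = -7/11520; (3j)²=2/143 [(5 5 4; 0 0 0)], sign=-1
I_A²/I_B² = (35/2574)/(2/143) = 35/36

35/36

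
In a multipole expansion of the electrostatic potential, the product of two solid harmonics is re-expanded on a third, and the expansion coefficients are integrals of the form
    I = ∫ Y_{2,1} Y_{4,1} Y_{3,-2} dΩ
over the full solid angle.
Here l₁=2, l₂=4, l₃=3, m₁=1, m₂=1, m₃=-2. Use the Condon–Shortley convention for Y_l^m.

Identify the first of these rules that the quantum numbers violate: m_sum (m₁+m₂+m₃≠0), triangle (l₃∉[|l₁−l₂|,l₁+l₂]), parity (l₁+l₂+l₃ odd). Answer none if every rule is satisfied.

parity

Σmᵢ = 0  ✓
l₃∈[|l₁−l₂|,l₁+l₂]=[2,6], have l₃=3  ✓
Σlᵢ = 9 ⇒ odd  ✗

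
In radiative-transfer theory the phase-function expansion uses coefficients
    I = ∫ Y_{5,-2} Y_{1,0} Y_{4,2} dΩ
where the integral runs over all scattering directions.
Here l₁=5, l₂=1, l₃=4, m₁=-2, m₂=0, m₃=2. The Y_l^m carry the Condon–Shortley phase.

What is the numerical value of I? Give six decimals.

m-sum 0 ✓  L=10 even ✓  4≤4≤6 ✓
Π(2lᵢ+1) = 11×3×9 = 297
triangle coeff Δ(5,1,4) = 1/495
Σ_t [1,1]: t=1:−1/576 = -1/576
(3j)²=5/99 [(5 1 4; 0 0 0)], sign=-1
Σ_t [1,1]: t=1:−1/1440 = -1/1440
(3j)²=7/165 [(5 1 4; -2 0 2)], sign=-1
⇒ 4πI² = 7/11
I = (+1)√(7/11/(4π)) = 0.22503380

0.225034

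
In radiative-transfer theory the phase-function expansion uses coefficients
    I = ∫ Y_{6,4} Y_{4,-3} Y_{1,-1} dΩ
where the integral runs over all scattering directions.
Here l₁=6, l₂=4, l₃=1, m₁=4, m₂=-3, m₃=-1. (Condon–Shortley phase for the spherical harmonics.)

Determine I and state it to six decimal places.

|6−4|≤1≤6+4 violated ⇒ I = 0

0.000000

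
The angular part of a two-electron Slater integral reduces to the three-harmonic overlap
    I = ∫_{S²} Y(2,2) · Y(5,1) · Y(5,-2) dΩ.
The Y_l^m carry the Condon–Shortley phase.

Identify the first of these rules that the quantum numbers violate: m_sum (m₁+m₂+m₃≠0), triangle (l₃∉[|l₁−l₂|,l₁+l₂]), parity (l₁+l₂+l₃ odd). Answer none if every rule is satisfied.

azimuthal sum: 2 + 1 − 2 = 1  ✗
3 ≤ 5 ≤ 7 (triangle on l)
L = 2 + 5 + 5 = 12 (even)

m_sum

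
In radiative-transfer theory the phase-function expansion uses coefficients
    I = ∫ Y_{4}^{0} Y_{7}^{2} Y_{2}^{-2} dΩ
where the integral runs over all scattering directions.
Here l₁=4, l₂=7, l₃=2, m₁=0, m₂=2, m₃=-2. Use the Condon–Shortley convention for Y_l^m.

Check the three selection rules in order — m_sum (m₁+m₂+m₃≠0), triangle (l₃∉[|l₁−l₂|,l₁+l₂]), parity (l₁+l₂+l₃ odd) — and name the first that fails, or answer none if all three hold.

azimuthal sum: 0 + 2 − 2 = 0  ✓
3 ≤ 2 ≤ 11 (triangle on l)  ✗
L = 4 + 7 + 2 = 13 (odd)

triangle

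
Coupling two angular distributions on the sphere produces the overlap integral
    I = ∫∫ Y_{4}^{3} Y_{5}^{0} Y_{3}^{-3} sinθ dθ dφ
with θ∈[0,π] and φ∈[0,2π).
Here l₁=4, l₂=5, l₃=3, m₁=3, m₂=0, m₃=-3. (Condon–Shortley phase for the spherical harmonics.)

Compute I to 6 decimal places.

-0.098140

Rules hold: Σm=0, L=12 even, 1≤3≤9.
N = 9·11·7 = 693
Δ = 6!·2!·4!/13! = 1/180180
Racah Σ t=2..4: t=2:+1/576 t=3:−1/144 t=4:+1/576 = -1/288
⇒ 3j(4 5 3; 0 0 0)² = 20/1001, sgn +1
Racah Σ t=1..1: t=1:−1/5760 = -1/5760
⇒ 3j(4 5 3; 3 0 -3)² = 5/572, sgn -1
4πI² = N·(3j₀)²·(3jₘ)² = 225/1859
I = -1·√(0.121033/4π) = -0.09814013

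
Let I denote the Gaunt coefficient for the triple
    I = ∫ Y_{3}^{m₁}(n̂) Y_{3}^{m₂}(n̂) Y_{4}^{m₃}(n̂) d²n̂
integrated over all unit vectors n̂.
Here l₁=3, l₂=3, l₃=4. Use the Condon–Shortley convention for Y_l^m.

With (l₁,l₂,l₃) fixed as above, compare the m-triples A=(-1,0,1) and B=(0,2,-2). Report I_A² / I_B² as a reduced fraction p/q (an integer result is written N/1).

Same 3,3,4: normalisation and zero-m 3j drop out of the ratio.
A: Δ: 2! 4! 4! / 11! → 1/34650; sum: t=0:+1/288 t=1:−1/24 t=2:+1/48 = -5/288; 3j²(3 3 4; -1 0 1) = Δ·Π!·Σ² = 5/462  (sign +1)
B: Δ: 2! 4! 4! / 11! → 1/34650; sum: t=1:−1/96 t=2:+1/72 = 1/288; 3j²(3 3 4; 0 2 -2) = Δ·Π!·Σ² = 1/462  (sign +1)
I_A²/I_B² = (5/462)/(1/462) = 5/1

5/1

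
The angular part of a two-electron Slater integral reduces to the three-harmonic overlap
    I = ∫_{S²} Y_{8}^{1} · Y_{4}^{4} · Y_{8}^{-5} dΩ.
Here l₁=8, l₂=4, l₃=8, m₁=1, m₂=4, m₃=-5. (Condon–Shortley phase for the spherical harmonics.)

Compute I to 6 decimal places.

-0.129565

m-sum 0 ✓  L=20 even ✓  4≤8≤12 ✓
Π(2lᵢ+1) = 17×9×17 = 2601
triangle coeff Δ(8,4,8) = 1/185175900
Σ_t [0,4]: t=0:+1/557383680 t=1:−1/21772800 t=2:+1/8294400 t=3:−1/21772800 t=4:+1/557383680 = 1/30965760
(3j)²=36/4199 [(8 4 8; 0 0 0)], sign=+1
Σ_t [4,4]: t=4:+1/1254113280 = 1/1254113280
(3j)²=55/5814 [(8 4 8; 1 4 -5)], sign=-1
⇒ 4πI² = 990/4693
I = (-1)√(990/4693/(4π)) = -0.12956491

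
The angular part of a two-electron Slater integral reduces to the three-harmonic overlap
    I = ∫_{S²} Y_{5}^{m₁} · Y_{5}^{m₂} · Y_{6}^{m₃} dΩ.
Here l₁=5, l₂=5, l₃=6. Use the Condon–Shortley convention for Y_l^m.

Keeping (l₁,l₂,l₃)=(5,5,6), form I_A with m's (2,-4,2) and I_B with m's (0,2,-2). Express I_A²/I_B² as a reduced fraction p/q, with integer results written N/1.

63/10

l's match ⇒ only the (l;m) 3-j factors differ between A and B.
A: triangle coeff Δ(5,5,6) = 1/28588560; Σ_t [0,1]: t=0:+1/103680 t=1:−1/207360 = 1/207360; (3j)²=21/2431 [(5 5 6; 2 -4 2)], sign=+1
B: triangle coeff Δ(5,5,6) = 1/28588560; Σ_t [1,4]: t=1:−1/207360 t=2:+1/17280 t=3:−1/13824 t=4:+1/103680 = -1/103680; (3j)²=10/7293 [(5 5 6; 0 2 -2)], sign=-1
I_A²/I_B² = (21/2431)/(10/7293) = 63/10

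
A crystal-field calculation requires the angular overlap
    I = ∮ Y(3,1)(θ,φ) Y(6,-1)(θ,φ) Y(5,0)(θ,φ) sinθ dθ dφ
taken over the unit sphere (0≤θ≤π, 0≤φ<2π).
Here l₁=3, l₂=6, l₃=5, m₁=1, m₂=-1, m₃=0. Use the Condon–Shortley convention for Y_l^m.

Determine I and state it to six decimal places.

Checks pass: Σm=0; 14 even; l₃=5∈[3,9].
(2·3+1)(2·6+1)(2·5+1) = 1001
Δ: 4! 2! 8! / 15! → 1/675675
sum: t=1:−1/8640 t=2:+1/2304 t=3:−1/8640 = 7/34560
3j²(3 6 5; 0 0 0) = Δ·Π!·Σ² = 7/429  (sign -1)
sum: t=0:+1/34560 t=1:−1/3456 t=2:+1/5760 = -1/11520
3j²(3 6 5; 1 -1 0) = Δ·Π!·Σ² = 2/429  (sign +1)
combine: 4πI² = 1001·7/429·2/429 = 98/1287
take √, sign -1: I = -0.07784287

-0.077843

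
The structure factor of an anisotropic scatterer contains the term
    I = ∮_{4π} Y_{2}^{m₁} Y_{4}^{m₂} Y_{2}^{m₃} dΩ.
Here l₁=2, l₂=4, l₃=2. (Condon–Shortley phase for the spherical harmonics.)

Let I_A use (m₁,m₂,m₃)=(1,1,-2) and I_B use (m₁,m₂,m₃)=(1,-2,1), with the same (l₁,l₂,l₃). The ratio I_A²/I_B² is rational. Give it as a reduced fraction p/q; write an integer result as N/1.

1/8

l's match ⇒ only the (l;m) 3-j factors differ between A and B.
A: triangle coeff Δ(2,4,2) = 1/630; Σ_t [1,1]: t=1:−1/144 = -1/144; (3j)²=1/126 [(2 4 2; 1 1 -2)], sign=-1
B: triangle coeff Δ(2,4,2) = 1/630; Σ_t [1,1]: t=1:−1/36 = -1/36; (3j)²=4/63 [(2 4 2; 1 -2 1)], sign=+1
I_A²/I_B² = (1/126)/(4/63) = 1/8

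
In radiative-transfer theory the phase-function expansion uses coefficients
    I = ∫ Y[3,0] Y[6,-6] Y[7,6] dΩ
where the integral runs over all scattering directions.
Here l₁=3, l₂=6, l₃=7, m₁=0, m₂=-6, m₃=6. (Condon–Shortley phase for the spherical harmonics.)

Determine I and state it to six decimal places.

-0.204043

Checks pass: Σm=0; 16 even; l₃=7∈[3,9].
(2·3+1)(2·6+1)(2·7+1) = 1365
Δ: 2! 4! 10! / 17! → 1/2042040
sum: t=0:+1/207360 t=1:−1/57600 t=2:+1/207360 = -1/129600
3j²(3 6 7; 0 0 0) = Δ·Π!·Σ² = 168/12155  (sign +1)
sum: t=0:+1/43545600 = 1/43545600
3j²(3 6 7; 0 -6 6) = Δ·Π!·Σ² = 33/1190  (sign -1)
combine: 4πI² = 1365·168/12155·33/1190 = 756/1445
take √, sign -1: I = -0.20404316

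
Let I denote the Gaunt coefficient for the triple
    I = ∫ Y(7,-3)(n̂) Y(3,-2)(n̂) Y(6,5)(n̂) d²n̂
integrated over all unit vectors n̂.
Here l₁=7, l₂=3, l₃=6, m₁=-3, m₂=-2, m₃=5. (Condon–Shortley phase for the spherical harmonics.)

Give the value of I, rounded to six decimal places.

Checks pass: Σm=0; 16 even; l₃=6∈[4,10].
(2·7+1)(2·3+1)(2·6+1) = 1365
Δ: 4! 10! 2! / 17! → 1/2042040
sum: t=1:−1/207360 t=2:+1/57600 t=3:−1/207360 = 1/129600
3j²(7 3 6; 0 0 0) = Δ·Π!·Σ² = 168/12155  (sign +1)
sum: t=0:+1/87091200 t=1:−1/4354560 = -19/87091200
3j²(7 3 6; -3 -2 5) = Δ·Π!·Σ² = 361/37128  (sign +1)
combine: 4πI² = 1365·168/12155·361/37128 = 7581/41327
take √, sign +1: I = 0.12082071

0.120821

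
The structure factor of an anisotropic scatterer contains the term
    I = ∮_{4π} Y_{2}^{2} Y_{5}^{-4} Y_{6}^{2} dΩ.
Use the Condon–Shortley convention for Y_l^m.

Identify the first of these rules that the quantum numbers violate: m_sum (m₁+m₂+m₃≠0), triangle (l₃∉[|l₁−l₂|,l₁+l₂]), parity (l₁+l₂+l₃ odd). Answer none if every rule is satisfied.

parity

m₁+m₂+m₃ = 2 − 4 + 2 = 0  ✓
triangle: |2−5|=3 ≤ l₃=6 ≤ 2+5=7  ✓
parity: l₁+l₂+l₃ = 13 is odd  ✗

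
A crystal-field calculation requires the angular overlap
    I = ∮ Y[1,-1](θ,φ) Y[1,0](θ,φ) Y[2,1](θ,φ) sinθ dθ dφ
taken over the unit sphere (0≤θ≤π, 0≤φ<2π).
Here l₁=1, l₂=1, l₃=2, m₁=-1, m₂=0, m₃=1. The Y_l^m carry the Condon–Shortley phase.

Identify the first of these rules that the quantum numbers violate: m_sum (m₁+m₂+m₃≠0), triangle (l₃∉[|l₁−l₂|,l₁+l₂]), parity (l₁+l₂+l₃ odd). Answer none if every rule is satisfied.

none

Σmᵢ = 0  ✓
l₃∈[|l₁−l₂|,l₁+l₂]=[0,2], have l₃=2  ✓
Σlᵢ = 4 ⇒ even  ✓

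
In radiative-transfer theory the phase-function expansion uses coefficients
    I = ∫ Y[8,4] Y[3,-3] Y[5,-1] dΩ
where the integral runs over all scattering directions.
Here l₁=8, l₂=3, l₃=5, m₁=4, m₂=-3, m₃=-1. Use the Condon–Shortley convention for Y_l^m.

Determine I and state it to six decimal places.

Checks pass: Σm=0; 16 even; l₃=5∈[5,11].
(2·8+1)(2·3+1)(2·5+1) = 1309
Δ: 6! 10! 0! / 17! → 1/136136
sum: t=3:−1/518400 = -1/518400
3j²(8 3 5; 0 0 0) = Δ·Π!·Σ² = 56/2431  (sign +1)
sum: t=0:+1/12441600 = 1/12441600
3j²(8 3 5; 4 -3 -1) = Δ·Π!·Σ² = 3/442  (sign +1)
combine: 4πI² = 1309·56/2431·3/442 = 588/2873
take √, sign +1: I = 0.12761917

0.127619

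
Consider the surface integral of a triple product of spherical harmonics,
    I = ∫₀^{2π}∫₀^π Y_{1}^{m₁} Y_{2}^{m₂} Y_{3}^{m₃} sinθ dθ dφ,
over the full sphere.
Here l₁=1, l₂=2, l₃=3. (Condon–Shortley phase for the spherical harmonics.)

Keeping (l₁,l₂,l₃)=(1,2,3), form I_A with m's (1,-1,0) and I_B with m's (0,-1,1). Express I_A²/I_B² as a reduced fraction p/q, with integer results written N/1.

Same 1,2,3: normalisation and zero-m 3j drop out of the ratio.
A: Δ: 0! 2! 4! / 7! → 1/105; sum: t=0:+1/12 = 1/12; 3j²(1 2 3; 1 -1 0) = Δ·Π!·Σ² = 1/35  (sign -1)
B: Δ: 0! 2! 4! / 7! → 1/105; sum: t=0:+1/6 = 1/6; 3j²(1 2 3; 0 -1 1) = Δ·Π!·Σ² = 8/105  (sign +1)
I_A²/I_B² = (1/35)/(8/105) = 3/8

3/8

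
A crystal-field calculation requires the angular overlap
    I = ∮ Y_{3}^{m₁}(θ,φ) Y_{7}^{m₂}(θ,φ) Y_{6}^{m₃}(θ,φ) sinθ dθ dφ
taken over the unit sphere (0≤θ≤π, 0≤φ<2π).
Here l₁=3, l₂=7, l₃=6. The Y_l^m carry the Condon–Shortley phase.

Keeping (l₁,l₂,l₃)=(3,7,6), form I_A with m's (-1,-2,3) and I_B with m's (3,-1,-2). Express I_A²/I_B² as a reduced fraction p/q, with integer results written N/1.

1369/1960

Same 3,7,6: normalisation and zero-m 3j drop out of the ratio.
A: Δ: 4! 2! 10! / 17! → 1/2042040; sum: t=2:+1/241920 t=3:−1/483840 t=4:+1/17418240 = 37/17418240; 3j²(3 7 6; -1 -2 3) = Δ·Π!·Σ² = 1369/136136  (sign -1)
B: Δ: 4! 2! 10! / 17! → 1/2042040; sum: t=0:+1/829440 = 1/829440; 3j²(3 7 6; 3 -1 -2) = Δ·Π!·Σ² = 35/2431  (sign +1)
I_A²/I_B² = (1369/136136)/(35/2431) = 1369/1960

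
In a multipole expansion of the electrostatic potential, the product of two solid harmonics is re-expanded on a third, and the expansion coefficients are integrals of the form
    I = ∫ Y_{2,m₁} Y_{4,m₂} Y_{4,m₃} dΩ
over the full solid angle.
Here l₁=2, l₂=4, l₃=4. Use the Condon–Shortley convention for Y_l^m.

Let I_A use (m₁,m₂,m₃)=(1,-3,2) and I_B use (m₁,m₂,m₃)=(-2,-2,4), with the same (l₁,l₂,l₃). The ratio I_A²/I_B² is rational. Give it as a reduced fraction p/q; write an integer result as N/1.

25/8

l's match ⇒ only the (l;m) 3-j factors differ between A and B.
A: triangle coeff Δ(2,4,4) = 1/13860; Σ_t [0,1]: t=0:+1/240 t=1:−1/1440 = 1/288; (3j)²=5/132 [(2 4 4; 1 -3 2)], sign=+1
B: triangle coeff Δ(2,4,4) = 1/13860; Σ_t [2,2]: t=2:+1/2880 = 1/2880; (3j)²=2/165 [(2 4 4; -2 -2 4)], sign=+1
I_A²/I_B² = (5/132)/(2/165) = 25/8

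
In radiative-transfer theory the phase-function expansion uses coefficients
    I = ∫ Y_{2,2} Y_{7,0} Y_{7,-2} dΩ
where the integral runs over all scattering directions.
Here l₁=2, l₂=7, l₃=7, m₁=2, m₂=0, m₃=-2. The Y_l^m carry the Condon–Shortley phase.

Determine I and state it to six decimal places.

Checks pass: Σm=0; 16 even; l₃=7∈[5,9].
(2·2+1)(2·7+1)(2·7+1) = 1125
Δ: 2! 2! 12! / 17! → 1/185640
sum: t=0:+1/2419200 t=1:−1/518400 t=2:+1/2419200 = -1/907200
3j²(2 7 7; 0 0 0) = Δ·Π!·Σ² = 56/3315  (sign +1)
sum: t=0:+1/2419200 = 1/2419200
3j²(2 7 7; 2 0 -2) = Δ·Π!·Σ² = 27/1105  (sign -1)
combine: 4πI² = 1125·56/3315·27/1105 = 22680/48841
take √, sign -1: I = -0.19223140

-0.192231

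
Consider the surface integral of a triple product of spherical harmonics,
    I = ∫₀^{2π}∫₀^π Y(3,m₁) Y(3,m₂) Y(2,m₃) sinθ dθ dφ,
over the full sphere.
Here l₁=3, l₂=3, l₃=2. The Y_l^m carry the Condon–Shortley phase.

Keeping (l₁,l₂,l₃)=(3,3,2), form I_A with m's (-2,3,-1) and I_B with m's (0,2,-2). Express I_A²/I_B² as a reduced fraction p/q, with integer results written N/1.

Shared (l₁,l₂,l₃)=(3,3,2): N and (l;000)² cancel in I_A²/I_B².
A: Δ = 4!·2!·2!/9! = 1/3780; Racah Σ t=4..4: t=4:+1/48 = 1/48; ⇒ 3j(3 3 2; -2 3 -1)² = 5/84, sgn -1
B: Δ = 4!·2!·2!/9! = 1/3780; Racah Σ t=3..3: t=3:−1/24 = -1/24; ⇒ 3j(3 3 2; 0 2 -2)² = 1/21, sgn -1
I_A²/I_B² = (5/84)/(1/21) = 5/4

5/4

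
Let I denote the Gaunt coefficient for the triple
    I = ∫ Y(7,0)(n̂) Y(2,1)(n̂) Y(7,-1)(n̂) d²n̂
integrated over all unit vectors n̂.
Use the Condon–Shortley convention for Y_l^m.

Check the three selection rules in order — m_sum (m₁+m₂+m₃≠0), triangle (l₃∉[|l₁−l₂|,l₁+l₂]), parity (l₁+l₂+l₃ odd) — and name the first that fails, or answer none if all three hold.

Σmᵢ = 0  ✓
l₃∈[|l₁−l₂|,l₁+l₂]=[5,9], have l₃=7  ✓
Σlᵢ = 16 ⇒ even  ✓

none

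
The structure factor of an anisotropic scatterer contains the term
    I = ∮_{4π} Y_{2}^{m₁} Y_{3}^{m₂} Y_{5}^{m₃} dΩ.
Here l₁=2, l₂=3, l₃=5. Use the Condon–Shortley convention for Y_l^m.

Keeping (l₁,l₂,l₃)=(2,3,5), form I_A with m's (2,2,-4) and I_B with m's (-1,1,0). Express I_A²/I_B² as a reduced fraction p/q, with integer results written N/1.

63/25

l's match ⇒ only the (l;m) 3-j factors differ between A and B.
A: triangle coeff Δ(2,3,5) = 1/2310; Σ_t [0,0]: t=0:+1/2880 = 1/2880; (3j)²=3/55 [(2 3 5; 2 2 -4)], sign=-1
B: triangle coeff Δ(2,3,5) = 1/2310; Σ_t [0,0]: t=0:+1/288 = 1/288; (3j)²=5/231 [(2 3 5; -1 1 0)], sign=-1
I_A²/I_B² = (3/55)/(5/231) = 63/25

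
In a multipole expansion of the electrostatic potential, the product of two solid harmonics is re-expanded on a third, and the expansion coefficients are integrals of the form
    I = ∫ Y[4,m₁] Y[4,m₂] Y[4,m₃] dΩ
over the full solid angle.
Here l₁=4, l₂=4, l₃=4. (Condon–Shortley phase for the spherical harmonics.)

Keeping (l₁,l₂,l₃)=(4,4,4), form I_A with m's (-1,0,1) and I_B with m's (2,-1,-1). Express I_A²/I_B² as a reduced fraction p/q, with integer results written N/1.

l's match ⇒ only the (l;m) 3-j factors differ between A and B.
A: triangle coeff Δ(4,4,4) = 1/450450; Σ_t [1,4]: t=1:−1/864 t=2:+1/96 t=3:−1/144 t=4:+1/3456 = 1/384; (3j)²=9/2002 [(4 4 4; -1 0 1)], sign=-1
B: triangle coeff Δ(4,4,4) = 1/450450; Σ_t [0,2]: t=0:+1/576 t=1:−1/144 t=2:+1/576 = -1/288; (3j)²=20/1001 [(4 4 4; 2 -1 -1)], sign=+1
I_A²/I_B² = (9/2002)/(20/1001) = 9/40

9/40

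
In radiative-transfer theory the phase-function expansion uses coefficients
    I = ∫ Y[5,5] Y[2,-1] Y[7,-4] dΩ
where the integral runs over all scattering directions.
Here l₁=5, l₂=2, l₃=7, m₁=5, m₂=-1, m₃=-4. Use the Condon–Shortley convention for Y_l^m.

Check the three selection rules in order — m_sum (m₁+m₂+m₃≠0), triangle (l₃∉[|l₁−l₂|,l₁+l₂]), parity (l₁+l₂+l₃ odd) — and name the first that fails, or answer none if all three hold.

m₁+m₂+m₃ = 5 − 1 − 4 = 0  ✓
triangle: |5−2|=3 ≤ l₃=7 ≤ 5+2=7  ✓
parity: l₁+l₂+l₃ = 14 is even  ✓

none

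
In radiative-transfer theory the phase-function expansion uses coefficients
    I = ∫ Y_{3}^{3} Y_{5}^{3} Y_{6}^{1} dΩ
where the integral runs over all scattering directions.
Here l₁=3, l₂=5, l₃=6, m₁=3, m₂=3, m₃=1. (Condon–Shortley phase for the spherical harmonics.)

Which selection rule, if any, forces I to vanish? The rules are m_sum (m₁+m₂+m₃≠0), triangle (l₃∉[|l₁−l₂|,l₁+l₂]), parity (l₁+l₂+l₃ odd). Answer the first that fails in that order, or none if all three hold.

m_sum

m₁+m₂+m₃ = 3 + 3 + 1 = 7  ✗
triangle: |3−5|=2 ≤ l₃=6 ≤ 3+5=8
parity: l₁+l₂+l₃ = 14 is even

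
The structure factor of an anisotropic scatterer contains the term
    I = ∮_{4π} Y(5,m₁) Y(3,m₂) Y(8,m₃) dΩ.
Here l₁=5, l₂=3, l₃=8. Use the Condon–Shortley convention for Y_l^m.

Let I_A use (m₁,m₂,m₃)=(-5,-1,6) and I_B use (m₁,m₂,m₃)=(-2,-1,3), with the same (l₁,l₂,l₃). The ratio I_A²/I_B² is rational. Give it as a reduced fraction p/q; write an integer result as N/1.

Same 5,3,8: normalisation and zero-m 3j drop out of the ratio.
A: Δ: 0! 10! 6! / 17! → 1/136136; sum: t=0:+1/174182400 = 1/174182400; 3j²(5 3 8; -5 -1 6) = Δ·Π!·Σ² = 1/136  (sign +1)
B: Δ: 0! 10! 6! / 17! → 1/136136; sum: t=0:+1/1451520 = 1/1451520; 3j²(5 3 8; -2 -1 3) = Δ·Π!·Σ² = 75/3094  (sign -1)
I_A²/I_B² = (1/136)/(75/3094) = 91/300

91/300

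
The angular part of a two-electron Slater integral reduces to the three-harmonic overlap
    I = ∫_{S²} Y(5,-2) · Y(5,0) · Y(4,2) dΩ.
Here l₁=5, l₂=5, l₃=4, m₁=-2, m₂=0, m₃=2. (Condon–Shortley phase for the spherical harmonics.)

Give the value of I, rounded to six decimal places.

m-sum 0 ✓  L=14 even ✓  0≤4≤10 ✓
Π(2lᵢ+1) = 11×11×9 = 1089
triangle coeff Δ(5,5,4) = 1/3153150
Σ_t [1,5]: t=1:−1/69120 t=2:+1/1728 t=3:−1/576 t=4:+1/1728 t=5:−1/69120 = -7/11520
(3j)²=2/143 [(5 5 4; 0 0 0)], sign=-1
Σ_t [3,5]: t=3:−1/3456 t=4:+1/1728 t=5:−1/11520 = 7/34560
(3j)²=7/858 [(5 5 4; -2 0 2)], sign=+1
⇒ 4πI² = 21/169
I = (-1)√(21/169/(4π)) = -0.09944006

-0.099440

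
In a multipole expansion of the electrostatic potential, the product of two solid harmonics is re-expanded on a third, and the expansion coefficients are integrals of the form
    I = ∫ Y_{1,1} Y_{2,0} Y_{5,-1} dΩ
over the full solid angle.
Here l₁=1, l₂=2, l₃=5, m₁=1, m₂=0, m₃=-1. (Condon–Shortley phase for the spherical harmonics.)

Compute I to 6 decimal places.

l₃=5 ∉ [1,3] — triangle fails ⇒ I = 0

0.000000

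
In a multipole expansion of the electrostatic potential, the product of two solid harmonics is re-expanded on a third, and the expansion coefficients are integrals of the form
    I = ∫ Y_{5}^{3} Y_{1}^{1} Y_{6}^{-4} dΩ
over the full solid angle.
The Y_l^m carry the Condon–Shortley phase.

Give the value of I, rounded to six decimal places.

Rules hold: Σm=0, L=12 even, 4≤6≤6.
N = 11·3·13 = 429
Δ = 0!·10!·2!/13! = 1/858
Racah Σ t=0..0: t=0:+1/14400 = 1/14400
⇒ 3j(5 1 6; 0 0 0)² = 6/143, sgn +1
Racah Σ t=0..0: t=0:+1/161280 = 1/161280
⇒ 3j(5 1 6; 3 1 -4)² = 15/286, sgn +1
4πI² = N·(3j₀)²·(3jₘ)² = 135/143
I = +1·√(0.944056/4π) = 0.27409047

0.274090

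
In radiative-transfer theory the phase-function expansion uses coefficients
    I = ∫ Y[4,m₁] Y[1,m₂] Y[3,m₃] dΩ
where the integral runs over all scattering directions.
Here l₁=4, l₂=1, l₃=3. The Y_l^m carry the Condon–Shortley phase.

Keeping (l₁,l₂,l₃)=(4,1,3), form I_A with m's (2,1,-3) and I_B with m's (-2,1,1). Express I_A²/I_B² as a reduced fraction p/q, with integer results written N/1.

1/15

l's match ⇒ only the (l;m) 3-j factors differ between A and B.
A: triangle coeff Δ(4,1,3) = 1/252; Σ_t [2,2]: t=2:+1/1440 = 1/1440; (3j)²=1/252 [(4 1 3; 2 1 -3)], sign=+1
B: triangle coeff Δ(4,1,3) = 1/252; Σ_t [2,2]: t=2:+1/96 = 1/96; (3j)²=5/84 [(4 1 3; -2 1 1)], sign=+1
I_A²/I_B² = (1/252)/(5/84) = 1/15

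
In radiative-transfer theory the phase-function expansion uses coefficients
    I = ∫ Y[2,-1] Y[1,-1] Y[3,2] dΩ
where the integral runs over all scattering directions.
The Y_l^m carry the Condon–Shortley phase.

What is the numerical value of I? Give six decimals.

Checks pass: Σm=0; 6 even; l₃=3∈[1,3].
(2·2+1)(2·1+1)(2·3+1) = 105
Δ: 0! 4! 2! / 7! → 1/105
sum: t=0:+1/4 = 1/4
3j²(2 1 3; 0 0 0) = Δ·Π!·Σ² = 3/35  (sign -1)
sum: t=0:+1/12 = 1/12
3j²(2 1 3; -1 -1 2) = Δ·Π!·Σ² = 2/21  (sign -1)
combine: 4πI² = 105·3/35·2/21 = 6/7
take √, sign +1: I = 0.26116903

0.261169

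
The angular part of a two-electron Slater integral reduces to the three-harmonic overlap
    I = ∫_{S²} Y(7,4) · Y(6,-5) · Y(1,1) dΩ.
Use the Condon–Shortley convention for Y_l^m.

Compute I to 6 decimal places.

Checks pass: Σm=0; 14 even; l₃=1∈[1,13].
(2·7+1)(2·6+1)(2·1+1) = 585
Δ: 12! 2! 0! / 15! → 1/1365
sum: t=6:+1/518400 = 1/518400
3j²(7 6 1; 0 0 0) = Δ·Π!·Σ² = 7/195  (sign -1)
sum: t=1:−1/79833600 = -1/79833600
3j²(7 6 1; 4 -5 1) = Δ·Π!·Σ² = 1/455  (sign -1)
combine: 4πI² = 585·7/195·1/455 = 3/65
take √, sign +1: I = 0.06060368

0.060604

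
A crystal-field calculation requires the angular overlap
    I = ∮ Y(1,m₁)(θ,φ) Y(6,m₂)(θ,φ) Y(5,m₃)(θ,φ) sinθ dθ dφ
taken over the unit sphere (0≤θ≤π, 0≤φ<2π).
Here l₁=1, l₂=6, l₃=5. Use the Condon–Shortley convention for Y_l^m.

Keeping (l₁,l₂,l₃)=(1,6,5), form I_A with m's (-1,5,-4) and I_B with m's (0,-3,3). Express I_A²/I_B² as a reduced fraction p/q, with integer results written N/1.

Same 1,6,5: normalisation and zero-m 3j drop out of the ratio.
A: Δ: 2! 0! 10! / 13! → 1/858; sum: t=2:+1/725760 = 1/725760; 3j²(1 6 5; -1 5 -4) = Δ·Π!·Σ² = 5/78  (sign -1)
B: Δ: 2! 0! 10! / 13! → 1/858; sum: t=1:−1/80640 = -1/80640; 3j²(1 6 5; 0 -3 3) = Δ·Π!·Σ² = 9/286  (sign -1)
I_A²/I_B² = (5/78)/(9/286) = 55/27

55/27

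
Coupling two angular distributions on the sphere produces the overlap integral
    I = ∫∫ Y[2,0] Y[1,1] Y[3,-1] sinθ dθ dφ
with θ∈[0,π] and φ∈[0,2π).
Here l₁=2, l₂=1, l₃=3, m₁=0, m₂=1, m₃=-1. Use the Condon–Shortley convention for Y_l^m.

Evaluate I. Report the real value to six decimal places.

Checks pass: Σm=0; 6 even; l₃=3∈[1,3].
(2·2+1)(2·1+1)(2·3+1) = 105
Δ: 0! 4! 2! / 7! → 1/105
sum: t=0:+1/4 = 1/4
3j²(2 1 3; 0 0 0) = Δ·Π!·Σ² = 3/35  (sign -1)
sum: t=0:+1/8 = 1/8
3j²(2 1 3; 0 1 -1) = Δ·Π!·Σ² = 2/35  (sign +1)
combine: 4πI² = 105·3/35·2/35 = 18/35
take √, sign -1: I = -0.20230066

-0.202301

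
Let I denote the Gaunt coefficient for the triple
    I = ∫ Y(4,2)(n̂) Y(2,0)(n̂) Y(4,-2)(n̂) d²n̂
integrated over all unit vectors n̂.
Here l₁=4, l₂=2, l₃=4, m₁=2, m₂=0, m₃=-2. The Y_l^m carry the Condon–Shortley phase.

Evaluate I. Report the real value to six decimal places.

m-sum 0 ✓  L=10 even ✓  2≤4≤6 ✓
Π(2lᵢ+1) = 9×5×9 = 405
triangle coeff Δ(4,2,4) = 1/13860
Σ_t [0,2]: t=0:+1/192 t=1:−1/36 t=2:+1/192 = -5/288
(3j)²=20/693 [(4 2 4; 0 0 0)], sign=-1
Σ_t [0,2]: t=0:+1/192 t=1:−1/120 t=2:+1/2880 = -1/360
(3j)²=16/3465 [(4 2 4; 2 0 -2)], sign=-1
⇒ 4πI² = 320/5929
I = (+1)√(320/5929/(4π)) = 0.06553591

0.065536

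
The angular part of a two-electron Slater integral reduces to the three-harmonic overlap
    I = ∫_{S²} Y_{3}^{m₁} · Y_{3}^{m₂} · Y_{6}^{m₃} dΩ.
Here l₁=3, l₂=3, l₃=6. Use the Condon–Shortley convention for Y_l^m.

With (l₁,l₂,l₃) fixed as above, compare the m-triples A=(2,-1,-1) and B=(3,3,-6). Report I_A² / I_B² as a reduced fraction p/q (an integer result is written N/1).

5/44

Shared (l₁,l₂,l₃)=(3,3,6): N and (l;000)² cancel in I_A²/I_B².
A: Δ = 0!·6!·6!/13! = 1/12012; Racah Σ t=0..0: t=0:+1/5760 = 1/5760; ⇒ 3j(3 3 6; 2 -1 -1)² = 5/572, sgn -1
B: Δ = 0!·6!·6!/13! = 1/12012; Racah Σ t=0..0: t=0:+1/518400 = 1/518400; ⇒ 3j(3 3 6; 3 3 -6)² = 1/13, sgn +1
I_A²/I_B² = (5/572)/(1/13) = 5/44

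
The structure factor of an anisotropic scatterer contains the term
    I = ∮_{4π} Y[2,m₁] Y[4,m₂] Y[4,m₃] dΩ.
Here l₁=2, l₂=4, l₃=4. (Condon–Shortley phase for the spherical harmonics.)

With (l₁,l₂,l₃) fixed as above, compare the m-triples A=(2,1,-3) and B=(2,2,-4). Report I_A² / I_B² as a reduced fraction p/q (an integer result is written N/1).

9/4

l's match ⇒ only the (l;m) 3-j factors differ between A and B.
A: triangle coeff Δ(2,4,4) = 1/13860; Σ_t [0,0]: t=0:+1/480 = 1/480; (3j)²=3/110 [(2 4 4; 2 1 -3)], sign=-1
B: triangle coeff Δ(2,4,4) = 1/13860; Σ_t [0,0]: t=0:+1/2880 = 1/2880; (3j)²=2/165 [(2 4 4; 2 2 -4)], sign=+1
I_A²/I_B² = (3/110)/(2/165) = 9/4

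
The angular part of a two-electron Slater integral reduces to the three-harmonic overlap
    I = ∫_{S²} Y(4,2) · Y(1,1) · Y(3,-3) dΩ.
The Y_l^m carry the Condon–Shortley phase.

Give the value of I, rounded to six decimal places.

0.061558

Checks pass: Σm=0; 8 even; l₃=3∈[3,5].
(2·4+1)(2·1+1)(2·3+1) = 189
Δ: 2! 6! 0! / 9! → 1/252
sum: t=1:−1/36 = -1/36
3j²(4 1 3; 0 0 0) = Δ·Π!·Σ² = 4/63  (sign +1)
sum: t=2:+1/1440 = 1/1440
3j²(4 1 3; 2 1 -3) = Δ·Π!·Σ² = 1/252  (sign +1)
combine: 4πI² = 189·4/63·1/252 = 1/21
take √, sign +1: I = 0.06155813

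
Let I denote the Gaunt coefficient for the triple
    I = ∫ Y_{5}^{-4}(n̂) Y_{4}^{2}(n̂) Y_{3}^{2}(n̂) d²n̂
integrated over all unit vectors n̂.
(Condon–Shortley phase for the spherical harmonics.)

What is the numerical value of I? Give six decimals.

0.143343

Checks pass: Σm=0; 12 even; l₃=3∈[1,9].
(2·5+1)(2·4+1)(2·3+1) = 693
Δ: 6! 4! 2! / 13! → 1/180180
sum: t=2:+1/576 t=3:−1/144 t=4:+1/576 = -1/288
3j²(5 4 3; 0 0 0) = Δ·Π!·Σ² = 20/1001  (sign +1)
sum: t=5:−1/2880 t=6:+1/8640 = -1/4320
3j²(5 4 3; -4 2 2) = Δ·Π!·Σ² = 8/429  (sign +1)
combine: 4πI² = 693·20/1001·8/429 = 480/1859
take √, sign +1: I = 0.14334284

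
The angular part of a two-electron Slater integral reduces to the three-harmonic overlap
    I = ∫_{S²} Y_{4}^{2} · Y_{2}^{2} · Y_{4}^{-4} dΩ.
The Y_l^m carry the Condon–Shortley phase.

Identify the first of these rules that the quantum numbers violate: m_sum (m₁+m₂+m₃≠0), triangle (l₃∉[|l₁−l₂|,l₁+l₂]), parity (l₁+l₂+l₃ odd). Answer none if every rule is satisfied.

azimuthal sum: 2 + 2 − 4 = 0  ✓
2 ≤ 4 ≤ 6 (triangle on l)  ✓
L = 4 + 2 + 4 = 10 (even)  ✓

none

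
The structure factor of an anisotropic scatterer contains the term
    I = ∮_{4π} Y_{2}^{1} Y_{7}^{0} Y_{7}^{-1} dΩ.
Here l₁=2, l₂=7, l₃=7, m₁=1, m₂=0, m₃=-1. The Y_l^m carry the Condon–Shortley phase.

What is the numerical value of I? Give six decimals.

-0.026159

Rules hold: Σm=0, L=16 even, 5≤7≤9.
N = 5·15·15 = 1125
Δ = 2!·2!·12!/17! = 1/185640
Racah Σ t=0..2: t=0:+1/2419200 t=1:−1/518400 t=2:+1/2419200 = -1/907200
⇒ 3j(2 7 7; 0 0 0)² = 56/3315, sgn +1
Racah Σ t=0..1: t=0:+1/1209600 t=1:−1/1036800 = -1/7257600
⇒ 3j(2 7 7; 1 0 -1)² = 1/2210, sgn -1
4πI² = N·(3j₀)²·(3jₘ)² = 420/48841
I = -1·√(0.00859933/4π) = -0.02615938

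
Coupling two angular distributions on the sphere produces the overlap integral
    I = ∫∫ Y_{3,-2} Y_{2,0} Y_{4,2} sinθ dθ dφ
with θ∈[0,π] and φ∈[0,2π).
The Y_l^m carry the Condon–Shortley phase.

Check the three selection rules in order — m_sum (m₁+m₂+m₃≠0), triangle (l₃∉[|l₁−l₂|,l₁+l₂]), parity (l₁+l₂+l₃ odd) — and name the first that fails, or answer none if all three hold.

m₁+m₂+m₃ = -2 + 0 + 2 = 0  ✓
triangle: |3−2|=1 ≤ l₃=4 ≤ 3+2=5  ✓
parity: l₁+l₂+l₃ = 9 is odd  ✗

parity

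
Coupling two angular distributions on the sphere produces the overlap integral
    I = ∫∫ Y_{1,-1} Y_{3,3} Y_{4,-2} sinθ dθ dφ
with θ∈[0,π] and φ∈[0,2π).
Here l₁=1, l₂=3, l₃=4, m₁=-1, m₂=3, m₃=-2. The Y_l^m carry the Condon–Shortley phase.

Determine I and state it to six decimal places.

Checks pass: Σm=0; 8 even; l₃=4∈[2,4].
(2·1+1)(2·3+1)(2·4+1) = 189
Δ: 0! 2! 6! / 9! → 1/252
sum: t=0:+1/36 = 1/36
3j²(1 3 4; 0 0 0) = Δ·Π!·Σ² = 4/63  (sign +1)
sum: t=0:+1/1440 = 1/1440
3j²(1 3 4; -1 3 -2) = Δ·Π!·Σ² = 1/252  (sign +1)
combine: 4πI² = 189·4/63·1/252 = 1/21
take √, sign +1: I = 0.06155813

0.061558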